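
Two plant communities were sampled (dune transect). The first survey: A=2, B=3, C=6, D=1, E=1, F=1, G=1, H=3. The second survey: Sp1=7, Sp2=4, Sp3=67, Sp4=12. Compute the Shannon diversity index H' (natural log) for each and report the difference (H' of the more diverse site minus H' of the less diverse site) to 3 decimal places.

The first survey: N=18, proportions 0.11111, 0.16667, 0.33333, 0.05556, 0.05556, 0.05556, 0.05556, 0.16667, giving H' = 1.84990 (working shown to 5 dp, full precision carried).
The second survey: N=90, proportions 0.07778, 0.04444, 0.74444, 0.13333, giving H' = 0.82537.
Difference = |1.84990 − 0.82537| = 1.02453, i.e. 1.025 to 3 decimal places.

1.025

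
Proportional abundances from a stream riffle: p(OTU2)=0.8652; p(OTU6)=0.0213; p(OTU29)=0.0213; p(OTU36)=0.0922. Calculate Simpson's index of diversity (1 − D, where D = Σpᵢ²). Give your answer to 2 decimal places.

0.24

D = 0.8652² + 0.0213² + 0.0213² + 0.0922² = 0.7486 + 0.0005 + 0.0005 + 0.0085 = 0.7580 (working shown to 4 dp, full precision carried).
So 1 − D = 0.2420, i.e. 0.24 to 2 decimal places.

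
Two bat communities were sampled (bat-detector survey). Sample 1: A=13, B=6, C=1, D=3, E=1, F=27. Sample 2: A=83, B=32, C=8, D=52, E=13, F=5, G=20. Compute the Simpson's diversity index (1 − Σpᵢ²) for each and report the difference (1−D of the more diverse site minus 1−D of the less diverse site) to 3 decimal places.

0.115

Sample 1: N=51, proportions 0.2549, 0.11765, 0.01961, 0.05882, 0.01961, 0.52941, giving 1−D = 0.63668 (working shown to 5 dp, full precision carried).
Sample 2: N=213, proportions 0.38967, 0.15023, 0.03756, 0.24413, 0.06103, 0.02347, 0.0939, giving 1−D = 0.75148.
Difference = |0.63668 − 0.75148| = 0.11480, i.e. 0.115 to 3 decimal places.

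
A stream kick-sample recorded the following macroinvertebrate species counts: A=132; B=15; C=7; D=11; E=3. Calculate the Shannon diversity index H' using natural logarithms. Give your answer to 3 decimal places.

Total N = 132+15+7+11+3 = 168, so the proportions are 0.78571, 0.08929, 0.04167, 0.06548, 0.01786 (working shown to 5 dp, full precision carried).
Each pᵢ ln pᵢ term: 0.78571×(-0.24116)=-0.18948, 0.08929×(-2.41591)=-0.21571, 0.04167×(-3.17805)=-0.13242, 0.06548×(-2.72607)=-0.17849, 0.01786×(-4.02535)=-0.07188.
Sum = -0.78798, so H' = 0.788.

0.788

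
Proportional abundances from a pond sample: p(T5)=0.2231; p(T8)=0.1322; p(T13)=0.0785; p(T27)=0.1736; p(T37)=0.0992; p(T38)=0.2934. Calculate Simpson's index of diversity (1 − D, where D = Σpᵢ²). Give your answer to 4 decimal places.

D = 0.2231² + 0.1322² + 0.0785² + 0.1736² + 0.0992² + 0.2934² = 0.049774 + 0.017477 + 0.006162 + 0.030137 + 0.009841 + 0.086084 = 0.199474 (working shown to 6 dp, full precision carried).
So 1 − D = 0.800526, i.e. 0.8005 to 4 decimal places.

0.8005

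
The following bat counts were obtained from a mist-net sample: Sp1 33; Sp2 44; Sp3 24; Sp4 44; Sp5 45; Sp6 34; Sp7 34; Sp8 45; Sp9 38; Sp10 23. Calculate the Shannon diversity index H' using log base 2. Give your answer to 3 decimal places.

3.286

Total N = 33+44+24+44+45+34+34+45+38+23 = 364, so the proportions are 0.09066, 0.12088, 0.06593, 0.12088, 0.12363, 0.09341, 0.09341, 0.12363, 0.1044, 0.06319 (working shown to 5 dp, full precision carried).
Each pᵢ log₂ pᵢ term: 0.09066×(-3.46340)=-0.31399, 0.12088×(-3.04836)=-0.36848, 0.06593×(-3.92283)=-0.25865, 0.12088×(-3.04836)=-0.36848, 0.12363×(-3.01594)=-0.37285, 0.09341×(-3.42033)=-0.31948, 0.09341×(-3.42033)=-0.31948, 0.12363×(-3.01594)=-0.37285, 0.1044×(-3.25987)=-0.34032, 0.06319×(-3.98423)=-0.25175.
Sum = -3.28633, so H' = 3.286.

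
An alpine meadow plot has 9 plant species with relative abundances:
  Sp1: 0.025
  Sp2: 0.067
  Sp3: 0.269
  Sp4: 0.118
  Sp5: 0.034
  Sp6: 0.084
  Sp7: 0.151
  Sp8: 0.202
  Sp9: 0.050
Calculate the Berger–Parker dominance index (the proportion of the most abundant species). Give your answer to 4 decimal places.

0.2690

The largest proportion is 0.269, i.e. d = 0.2690 to 4 decimal places.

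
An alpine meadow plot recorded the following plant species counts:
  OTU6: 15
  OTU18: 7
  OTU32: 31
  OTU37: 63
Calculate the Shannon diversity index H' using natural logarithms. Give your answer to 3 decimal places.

1.118

Total N = 15+7+31+63 = 116, so the proportions are 0.12931, 0.06034, 0.26724, 0.5431 (working shown to 5 dp, full precision carried).
Each pᵢ ln pᵢ term: 0.12931×(-2.04554)=-0.26451, 0.06034×(-2.80768)=-0.16943, 0.26724×(-1.31960)=-0.35265, 0.5431×(-0.61046)=-0.33154.
Sum = -1.11813, so H' = 1.118.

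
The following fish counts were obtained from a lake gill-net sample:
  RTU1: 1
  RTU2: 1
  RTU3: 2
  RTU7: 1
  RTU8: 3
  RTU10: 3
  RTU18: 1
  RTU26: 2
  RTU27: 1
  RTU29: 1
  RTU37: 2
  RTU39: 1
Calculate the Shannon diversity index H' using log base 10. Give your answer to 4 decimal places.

Total N = 1+1+2+1+3+3+1+2+1+1+2+1 = 19, so the proportions are 0.052632, 0.052632, 0.105263, 0.052632, 0.157895, 0.157895, 0.052632, 0.105263, 0.052632, 0.052632, 0.105263, 0.052632 (working shown to 6 dp, full precision carried).
Each pᵢ log₁₀ pᵢ term: 0.052632×(-1.278754)=-0.067303, 0.052632×(-1.278754)=-0.067303, 0.105263×(-0.977724)=-0.102918, 0.052632×(-1.278754)=-0.067303, 0.157895×(-0.801632)=-0.126574, 0.157895×(-0.801632)=-0.126574, 0.052632×(-1.278754)=-0.067303, 0.105263×(-0.977724)=-0.102918, 0.052632×(-1.278754)=-0.067303, 0.052632×(-1.278754)=-0.067303, 0.105263×(-0.977724)=-0.102918, 0.052632×(-1.278754)=-0.067303.
Sum = -1.033022, so H' = 1.0330.

1.0330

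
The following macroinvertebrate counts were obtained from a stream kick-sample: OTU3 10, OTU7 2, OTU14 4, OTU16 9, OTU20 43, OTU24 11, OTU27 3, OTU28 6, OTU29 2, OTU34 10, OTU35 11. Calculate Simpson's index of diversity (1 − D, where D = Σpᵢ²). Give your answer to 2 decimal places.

0.80

Total N = 10+2+4+9+43+11+3+6+2+10+11 = 111, so the proportions are 0.0901, 0.018, 0.036, 0.0811, 0.3874, 0.0991, 0.027, 0.0541, 0.018, 0.0901, 0.0991 (working shown to 4 dp, full precision carried).
D = 0.0901² + 0.018² + 0.036² + 0.0811² + 0.3874² + 0.0991² + 0.027² + 0.0541² + 0.018² + 0.0901² + 0.0991² = 0.0081 + 0.0003 + 0.0013 + 0.0066 + 0.1501 + 0.0098 + 0.0007 + 0.0029 + 0.0003 + 0.0081 + 0.0098 = 0.1981.
So 1 − D = 0.8019, i.e. 0.80 to 2 decimal places.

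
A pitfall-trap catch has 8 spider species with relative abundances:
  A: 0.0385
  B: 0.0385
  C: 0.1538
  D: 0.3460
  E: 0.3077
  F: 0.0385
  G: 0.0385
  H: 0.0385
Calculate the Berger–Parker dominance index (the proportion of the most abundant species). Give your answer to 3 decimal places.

The largest proportion is 0.346, i.e. d = 0.346 to 3 decimal places.

0.346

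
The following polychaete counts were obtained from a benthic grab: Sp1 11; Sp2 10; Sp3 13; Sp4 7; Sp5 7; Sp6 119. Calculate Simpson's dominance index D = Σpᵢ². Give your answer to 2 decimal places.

Total N = 11+10+13+7+7+119 = 167, so the proportions are 0.0659, 0.0599, 0.0778, 0.0419, 0.0419, 0.7126 (working shown to 4 dp, full precision carried).
D = 0.0659² + 0.0599² + 0.0778² + 0.0419² + 0.0419² + 0.7126² = 0.0043 + 0.0036 + 0.0061 + 0.0018 + 0.0018 + 0.5078 = 0.5253.
To 2 decimal places, D = 0.53.

0.53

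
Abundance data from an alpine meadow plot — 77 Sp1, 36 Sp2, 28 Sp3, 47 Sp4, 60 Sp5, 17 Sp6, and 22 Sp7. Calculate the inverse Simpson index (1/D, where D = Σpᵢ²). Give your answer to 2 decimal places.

5.65

Total N = 77+36+28+47+60+17+22 = 287, so the proportions are 0.268293, 0.125436, 0.097561, 0.163763, 0.209059, 0.059233, 0.076655 (working shown to 6 dp, full precision carried).
D = 0.268293² + 0.125436² + 0.097561² + 0.163763² + 0.209059² + 0.059233² + 0.076655² = 0.071981 + 0.015734 + 0.009518 + 0.026818 + 0.043706 + 0.003509 + 0.005876 = 0.177142.
So 1/D = 5.6452, i.e. 5.65 to 2 decimal places.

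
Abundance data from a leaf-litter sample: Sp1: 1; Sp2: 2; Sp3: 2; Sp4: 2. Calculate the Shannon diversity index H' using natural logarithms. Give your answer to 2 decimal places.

1.35

Total N = 1+2+2+2 = 7, so the proportions are 0.1429, 0.2857, 0.2857, 0.2857 (working shown to 4 dp, full precision carried).
Each pᵢ ln pᵢ term: 0.1429×(-1.9459)=-0.2780, 0.2857×(-1.2528)=-0.3579, 0.2857×(-1.2528)=-0.3579, 0.2857×(-1.2528)=-0.3579.
Sum = -1.3518, so H' = 1.35.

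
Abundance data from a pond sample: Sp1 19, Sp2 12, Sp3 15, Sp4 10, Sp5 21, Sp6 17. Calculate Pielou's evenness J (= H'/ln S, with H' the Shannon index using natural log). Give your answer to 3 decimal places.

0.983

Total N = 19+12+15+10+21+17 = 94, so the proportions are 0.20213, 0.12766, 0.15957, 0.10638, 0.2234, 0.18085 (working shown to 5 dp, full precision carried).
H' = −Σ pᵢ ln pᵢ = −((-0.32317) + (-0.26277) + (-0.29286) + (-0.23837) + (-0.33483) + (-0.30927)) = 1.76128.
With S = 6 species, ln S = 1.79176, so J = 1.76128/1.79176 = 0.98299, i.e. 0.983 to 3 decimal places.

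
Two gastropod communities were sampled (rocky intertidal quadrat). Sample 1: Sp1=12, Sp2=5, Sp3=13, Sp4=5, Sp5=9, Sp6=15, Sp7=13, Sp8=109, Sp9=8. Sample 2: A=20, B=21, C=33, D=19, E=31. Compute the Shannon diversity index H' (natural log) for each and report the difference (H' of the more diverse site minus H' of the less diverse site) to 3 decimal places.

Sample 1: N=189, proportions 0.06349, 0.02646, 0.06878, 0.02646, 0.04762, 0.07937, 0.06878, 0.57672, 0.04233, giving H' = 1.53280 (working shown to 5 dp, full precision carried).
Sample 2: N=124, proportions 0.16129, 0.16935, 0.26613, 0.15323, 0.25, giving H' = 1.58131.
Difference = |1.53280 − 1.58131| = 0.04851, i.e. 0.049 to 3 decimal places.

0.049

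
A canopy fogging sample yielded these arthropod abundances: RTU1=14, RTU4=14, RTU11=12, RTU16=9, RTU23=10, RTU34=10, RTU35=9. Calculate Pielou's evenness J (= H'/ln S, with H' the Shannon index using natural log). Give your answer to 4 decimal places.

Total N = 14+14+12+9+10+10+9 = 78, so the proportions are 0.179487, 0.179487, 0.153846, 0.115385, 0.128205, 0.128205, 0.115385 (working shown to 6 dp, full precision carried).
H' = −Σ pᵢ ln pᵢ = −((-0.308296) + (-0.308296) + (-0.287970) + (-0.249171) + (-0.263349) + (-0.263349) + (-0.249171)) = 1.929603.
With S = 7 species, ln S = 1.945910, so J = 1.929603/1.945910 = 0.991620, i.e. 0.9916 to 4 decimal places.

0.9916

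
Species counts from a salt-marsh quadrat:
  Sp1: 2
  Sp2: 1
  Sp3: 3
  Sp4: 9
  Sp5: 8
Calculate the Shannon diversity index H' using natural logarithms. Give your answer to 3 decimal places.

Total N = 2+1+3+9+8 = 23, so the proportions are 0.08696, 0.04348, 0.13043, 0.3913, 0.34783 (working shown to 5 dp, full precision carried).
Each pᵢ ln pᵢ term: 0.08696×(-2.44235)=-0.21238, 0.04348×(-3.13549)=-0.13633, 0.13043×(-2.03688)=-0.26568, 0.3913×(-0.93827)=-0.36715, 0.34783×(-1.05605)=-0.36732.
Sum = -1.34886, so H' = 1.349.

1.349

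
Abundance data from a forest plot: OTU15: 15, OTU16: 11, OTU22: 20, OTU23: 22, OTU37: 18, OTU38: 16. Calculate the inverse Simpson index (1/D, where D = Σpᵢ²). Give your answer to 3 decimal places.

Total N = 15+11+20+22+18+16 = 102, so the proportions are 0.1470588, 0.1078431, 0.1960784, 0.2156863, 0.1764706, 0.1568627 (working shown to 7 dp, full precision carried).
D = 0.1470588² + 0.1078431² + 0.1960784² + 0.2156863² + 0.1764706² + 0.1568627² = 0.0216263 + 0.0116301 + 0.0384468 + 0.0465206 + 0.0311419 + 0.0246059 = 0.1739715.
So 1/D = 5.74807, i.e. 5.748 to 3 decimal places.

5.748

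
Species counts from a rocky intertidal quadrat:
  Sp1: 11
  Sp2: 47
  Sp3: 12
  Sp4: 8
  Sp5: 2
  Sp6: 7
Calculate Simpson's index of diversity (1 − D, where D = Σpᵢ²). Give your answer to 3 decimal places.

0.658

Total N = 11+47+12+8+2+7 = 87, so the proportions are 0.12644, 0.54023, 0.13793, 0.09195, 0.02299, 0.08046 (working shown to 5 dp, full precision carried).
D = 0.12644² + 0.54023² + 0.13793² + 0.09195² + 0.02299² + 0.08046² = 0.01599 + 0.29185 + 0.01902 + 0.00846 + 0.00053 + 0.00647 = 0.34232.
So 1 − D = 0.65768, i.e. 0.658 to 3 decimal places.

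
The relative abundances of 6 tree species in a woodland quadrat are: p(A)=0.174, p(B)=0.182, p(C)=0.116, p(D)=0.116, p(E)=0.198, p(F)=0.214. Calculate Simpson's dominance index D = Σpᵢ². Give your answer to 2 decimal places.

0.18

D = 0.174² + 0.182² + 0.116² + 0.116² + 0.198² + 0.214² = 0.0303 + 0.0331 + 0.0135 + 0.0135 + 0.0392 + 0.0458 = 0.1753 (working shown to 4 dp, full precision carried).
To 2 decimal places, D = 0.18.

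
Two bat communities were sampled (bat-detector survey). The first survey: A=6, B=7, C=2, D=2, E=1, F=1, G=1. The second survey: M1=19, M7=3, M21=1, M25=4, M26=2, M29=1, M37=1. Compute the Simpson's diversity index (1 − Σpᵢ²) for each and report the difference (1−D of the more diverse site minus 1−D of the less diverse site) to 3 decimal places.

0.169

The first survey: N=20, proportions 0.3, 0.35, 0.1, 0.1, 0.05, 0.05, 0.05, giving 1−D = 0.76000 (working shown to 5 dp, full precision carried).
The second survey: N=31, proportions 0.6129, 0.09677, 0.03226, 0.12903, 0.06452, 0.03226, 0.03226, giving 1−D = 0.59105.
Difference = |0.76000 − 0.59105| = 0.16895, i.e. 0.169 to 3 decimal places.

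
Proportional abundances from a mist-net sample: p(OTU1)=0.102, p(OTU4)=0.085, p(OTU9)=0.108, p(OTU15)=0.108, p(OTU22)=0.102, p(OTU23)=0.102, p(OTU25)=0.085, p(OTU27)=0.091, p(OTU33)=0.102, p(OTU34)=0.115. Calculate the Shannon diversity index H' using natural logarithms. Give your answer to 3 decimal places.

Each pᵢ ln pᵢ term (working shown to 5 dp, full precision carried): 0.102×(-2.28278)=-0.23284, 0.085×(-2.46510)=-0.20953, 0.108×(-2.22562)=-0.24037, 0.108×(-2.22562)=-0.24037, 0.102×(-2.28278)=-0.23284, 0.102×(-2.28278)=-0.23284, 0.085×(-2.46510)=-0.20953, 0.091×(-2.39690)=-0.21812, 0.102×(-2.28278)=-0.23284, 0.115×(-2.16282)=-0.24872.
Sum = -2.29802, so H' = 2.298.

2.298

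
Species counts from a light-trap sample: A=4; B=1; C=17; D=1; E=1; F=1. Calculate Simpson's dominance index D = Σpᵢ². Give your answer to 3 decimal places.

Total N = 4+1+17+1+1+1 = 25, so the proportions are 0.16, 0.04, 0.68, 0.04, 0.04, 0.04 (working shown to 5 dp, full precision carried).
D = 0.16² + 0.04² + 0.68² + 0.04² + 0.04² + 0.04² = 0.02560 + 0.00160 + 0.46240 + 0.00160 + 0.00160 + 0.00160 = 0.49440.
To 3 decimal places, D = 0.494.

0.494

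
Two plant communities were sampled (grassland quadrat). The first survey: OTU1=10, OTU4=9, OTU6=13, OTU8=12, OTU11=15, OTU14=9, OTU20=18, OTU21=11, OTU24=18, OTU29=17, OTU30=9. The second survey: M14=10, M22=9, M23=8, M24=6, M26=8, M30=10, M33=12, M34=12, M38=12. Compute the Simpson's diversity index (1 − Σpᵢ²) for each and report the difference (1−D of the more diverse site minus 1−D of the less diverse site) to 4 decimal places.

The first survey: N=141, proportions 0.070922, 0.06383, 0.092199, 0.085106, 0.106383, 0.06383, 0.12766, 0.078014, 0.12766, 0.120567, 0.06383, giving 1−D = 0.902470 (working shown to 6 dp, full precision carried).
The second survey: N=87, proportions 0.114943, 0.103448, 0.091954, 0.068966, 0.091954, 0.114943, 0.137931, 0.137931, 0.137931, giving 1−D = 0.884133.
Difference = |0.902470 − 0.884133| = 0.018337, i.e. 0.0183 to 4 decimal places.

0.0183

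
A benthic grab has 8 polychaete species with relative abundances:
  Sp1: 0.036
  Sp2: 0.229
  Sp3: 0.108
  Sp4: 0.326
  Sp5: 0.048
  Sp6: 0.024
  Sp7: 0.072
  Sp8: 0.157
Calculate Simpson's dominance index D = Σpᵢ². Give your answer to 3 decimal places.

0.204

D = 0.036² + 0.229² + 0.108² + 0.326² + 0.048² + 0.024² + 0.072² + 0.157² = 0.00130 + 0.05244 + 0.01166 + 0.10628 + 0.00230 + 0.00058 + 0.00518 + 0.02465 = 0.20439 (working shown to 5 dp, full precision carried).
To 3 decimal places, D = 0.204.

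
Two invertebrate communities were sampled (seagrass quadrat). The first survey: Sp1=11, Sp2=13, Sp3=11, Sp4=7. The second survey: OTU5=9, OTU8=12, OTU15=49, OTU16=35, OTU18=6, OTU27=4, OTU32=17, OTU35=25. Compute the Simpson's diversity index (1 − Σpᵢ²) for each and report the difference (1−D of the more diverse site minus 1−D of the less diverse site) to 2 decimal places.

The first survey: N=42, proportions 0.2619, 0.30952, 0.2619, 0.16667, giving 1−D = 0.73923 (working shown to 5 dp, full precision carried).
The second survey: N=157, proportions 0.05732, 0.07643, 0.3121, 0.22293, 0.03822, 0.02548, 0.10828, 0.15924, giving 1−D = 0.80458.
Difference = |0.73923 − 0.80458| = 0.06535, i.e. 0.07 to 2 decimal places.

0.07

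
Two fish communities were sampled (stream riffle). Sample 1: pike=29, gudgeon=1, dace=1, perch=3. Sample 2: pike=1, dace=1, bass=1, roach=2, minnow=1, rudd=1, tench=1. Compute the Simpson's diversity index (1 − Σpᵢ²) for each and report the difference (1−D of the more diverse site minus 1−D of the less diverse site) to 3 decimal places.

0.581

Sample 1: N=34, proportions 0.85294, 0.02941, 0.02941, 0.08824, giving 1−D = 0.26298 (working shown to 5 dp, full precision carried).
Sample 2: N=8, proportions 0.125, 0.125, 0.125, 0.25, 0.125, 0.125, 0.125, giving 1−D = 0.84375.
Difference = |0.26298 − 0.84375| = 0.58077, i.e. 0.581 to 3 decimal places.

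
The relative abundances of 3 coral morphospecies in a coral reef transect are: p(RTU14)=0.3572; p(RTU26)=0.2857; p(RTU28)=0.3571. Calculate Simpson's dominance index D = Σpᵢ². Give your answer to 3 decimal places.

D = 0.3572² + 0.2857² + 0.3571² = 0.12759 + 0.08162 + 0.12752 = 0.33674 (working shown to 5 dp, full precision carried).
To 3 decimal places, D = 0.337.

0.337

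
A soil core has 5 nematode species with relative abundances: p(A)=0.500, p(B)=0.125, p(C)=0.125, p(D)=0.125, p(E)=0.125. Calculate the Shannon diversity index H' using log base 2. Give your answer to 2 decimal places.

Each pᵢ log₂ pᵢ term (working shown to 4 dp, full precision carried): 0.5×(-1.0000)=-0.5000, 0.125×(-3.0000)=-0.3750, 0.125×(-3.0000)=-0.3750, 0.125×(-3.0000)=-0.3750, 0.125×(-3.0000)=-0.3750.
Sum = -2.0000, so H' = 2.00.

2.00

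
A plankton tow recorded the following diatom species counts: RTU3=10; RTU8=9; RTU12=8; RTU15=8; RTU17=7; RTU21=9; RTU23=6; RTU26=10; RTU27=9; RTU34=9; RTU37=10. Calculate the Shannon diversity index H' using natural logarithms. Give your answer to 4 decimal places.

Total N = 10+9+8+8+7+9+6+10+9+9+10 = 95, so the proportions are 0.105263, 0.094737, 0.084211, 0.084211, 0.073684, 0.094737, 0.063158, 0.105263, 0.094737, 0.094737, 0.105263 (working shown to 6 dp, full precision carried).
Each pᵢ ln pᵢ term: 0.105263×(-2.251292)=-0.236978, 0.094737×(-2.356652)=-0.223262, 0.084211×(-2.474435)=-0.208374, 0.084211×(-2.474435)=-0.208374, 0.073684×(-2.607967)=-0.192166, 0.094737×(-2.356652)=-0.223262, 0.063158×(-2.762117)=-0.174450, 0.105263×(-2.251292)=-0.236978, 0.094737×(-2.356652)=-0.223262, 0.094737×(-2.356652)=-0.223262, 0.105263×(-2.251292)=-0.236978.
Sum = -2.387344, so H' = 2.3873.

2.3873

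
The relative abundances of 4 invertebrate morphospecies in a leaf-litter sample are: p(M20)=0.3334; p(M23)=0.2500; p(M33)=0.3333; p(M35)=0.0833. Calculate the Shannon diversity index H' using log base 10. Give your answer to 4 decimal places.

Each pᵢ log₁₀ pᵢ term (working shown to 6 dp, full precision carried): 0.3334×(-0.477034)=-0.159043, 0.25×(-0.602060)=-0.150515, 0.3333×(-0.477165)=-0.159039, 0.0833×(-1.079355)=-0.089910.
Sum = -0.558508, so H' = 0.5585.

0.5585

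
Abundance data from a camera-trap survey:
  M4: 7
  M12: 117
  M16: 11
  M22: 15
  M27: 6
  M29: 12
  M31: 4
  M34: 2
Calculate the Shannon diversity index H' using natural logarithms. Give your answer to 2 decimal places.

1.22

Total N = 7+117+11+15+6+12+4+2 = 174, so the proportions are 0.0402, 0.6724, 0.0632, 0.0862, 0.0345, 0.069, 0.023, 0.0115 (working shown to 4 dp, full precision carried).
Each pᵢ ln pᵢ term: 0.0402×(-3.2131)=-0.1293, 0.6724×(-0.3969)=-0.2669, 0.0632×(-2.7612)=-0.1746, 0.0862×(-2.4510)=-0.2113, 0.0345×(-3.3673)=-0.1161, 0.069×(-2.6741)=-0.1844, 0.023×(-3.7728)=-0.0867, 0.0115×(-4.4659)=-0.0513.
Sum = -1.2206, so H' = 1.22.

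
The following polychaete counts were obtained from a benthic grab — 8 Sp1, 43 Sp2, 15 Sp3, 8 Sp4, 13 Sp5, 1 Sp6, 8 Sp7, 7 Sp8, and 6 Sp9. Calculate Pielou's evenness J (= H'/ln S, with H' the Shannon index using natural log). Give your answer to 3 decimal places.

Total N = 8+43+15+8+13+1+8+7+6 = 109, so the proportions are 0.07339, 0.3945, 0.13761, 0.07339, 0.11927, 0.00917, 0.07339, 0.06422, 0.05505 (working shown to 5 dp, full precision carried).
H' = −Σ pᵢ ln pᵢ = −((-0.19170) + (-0.36694) + (-0.27293) + (-0.19170) + (-0.25361) + (-0.04304) + (-0.19170) + (-0.17631) + (-0.15961)) = 1.84754.
With S = 9 species, ln S = 2.19722, so J = 1.84754/2.19722 = 0.84085, i.e. 0.841 to 3 decimal places.

0.841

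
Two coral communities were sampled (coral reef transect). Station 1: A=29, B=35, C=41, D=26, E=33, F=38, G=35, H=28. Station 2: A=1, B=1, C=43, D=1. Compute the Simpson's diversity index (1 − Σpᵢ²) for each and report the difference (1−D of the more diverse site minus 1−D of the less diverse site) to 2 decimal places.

0.75

Station 1: N=265, proportions 0.10943, 0.13208, 0.15472, 0.09811, 0.12453, 0.1434, 0.13208, 0.10566, giving 1−D = 0.87234 (working shown to 5 dp, full precision carried).
Station 2: N=46, proportions 0.02174, 0.02174, 0.93478, 0.02174, giving 1−D = 0.12476.
Difference = |0.87234 − 0.12476| = 0.74758, i.e. 0.75 to 2 decimal places.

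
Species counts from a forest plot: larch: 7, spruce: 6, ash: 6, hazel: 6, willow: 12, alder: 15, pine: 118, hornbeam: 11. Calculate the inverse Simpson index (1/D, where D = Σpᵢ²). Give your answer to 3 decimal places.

Total N = 7+6+6+6+12+15+118+11 = 181, so the proportions are 0.038674, 0.033149, 0.033149, 0.033149, 0.066298, 0.082873, 0.651934, 0.060773 (working shown to 6 dp, full precision carried).
D = 0.038674² + 0.033149² + 0.033149² + 0.033149² + 0.066298² + 0.082873² + 0.651934² + 0.060773² = 0.001496 + 0.001099 + 0.001099 + 0.001099 + 0.004395 + 0.006868 + 0.425018 + 0.003693 = 0.444767.
So 1/D = 2.24837, i.e. 2.248 to 3 decimal places.

2.248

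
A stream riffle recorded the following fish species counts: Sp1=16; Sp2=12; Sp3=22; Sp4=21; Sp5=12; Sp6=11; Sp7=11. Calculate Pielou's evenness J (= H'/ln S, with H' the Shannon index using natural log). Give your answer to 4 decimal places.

0.9787

Total N = 16+12+22+21+12+11+11 = 105, so the proportions are 0.152381, 0.114286, 0.209524, 0.2, 0.114286, 0.104762, 0.104762 (working shown to 6 dp, full precision carried).
H' = −Σ pᵢ ln pᵢ = −((-0.286685) + (-0.247892) + (-0.327469) + (-0.321888) + (-0.247892) + (-0.236350) + (-0.236350)) = 1.904524.
With S = 7 species, ln S = 1.945910, so J = 1.904524/1.945910 = 0.978732, i.e. 0.9787 to 4 decimal places.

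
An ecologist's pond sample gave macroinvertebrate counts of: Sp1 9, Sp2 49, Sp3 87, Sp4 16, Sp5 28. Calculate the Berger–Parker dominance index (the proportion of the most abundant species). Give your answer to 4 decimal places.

Total N = 9+49+87+16+28 = 189, so the proportions are 0.047619, 0.259259, 0.460317, 0.084656, 0.148148 (working shown to 6 dp, full precision carried).
The largest proportion is 0.460317, i.e. d = 0.4603 to 4 decimal places.

0.4603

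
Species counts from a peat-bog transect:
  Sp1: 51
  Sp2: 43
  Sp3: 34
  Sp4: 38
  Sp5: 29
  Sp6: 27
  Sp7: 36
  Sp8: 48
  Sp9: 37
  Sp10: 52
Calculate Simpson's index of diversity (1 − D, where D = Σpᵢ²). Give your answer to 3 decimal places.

0.896

Total N = 51+43+34+38+29+27+36+48+37+52 = 395, so the proportions are 0.12911, 0.10886, 0.08608, 0.0962, 0.07342, 0.06835, 0.09114, 0.12152, 0.09367, 0.13165 (working shown to 5 dp, full precision carried).
D = 0.12911² + 0.10886² + 0.08608² + 0.0962² + 0.07342² + 0.06835² + 0.09114² + 0.12152² + 0.09367² + 0.13165² = 0.01667 + 0.01185 + 0.00741 + 0.00925 + 0.00539 + 0.00467 + 0.00831 + 0.01477 + 0.00877 + 0.01733 = 0.10443.
So 1 − D = 0.89557, i.e. 0.896 to 3 decimal places.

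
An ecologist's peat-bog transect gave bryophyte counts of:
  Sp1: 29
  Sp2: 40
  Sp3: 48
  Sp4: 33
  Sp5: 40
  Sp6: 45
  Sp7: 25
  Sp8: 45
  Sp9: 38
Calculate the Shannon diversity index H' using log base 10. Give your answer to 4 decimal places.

Total N = 29+40+48+33+40+45+25+45+38 = 343, so the proportions are 0.084548, 0.116618, 0.139942, 0.09621, 0.116618, 0.131195, 0.072886, 0.131195, 0.110787 (working shown to 6 dp, full precision carried).
Each pᵢ log₁₀ pᵢ term: 0.084548×(-1.072896)=-0.090711, 0.116618×(-0.933234)=-0.108832, 0.139942×(-0.854053)=-0.119518, 0.09621×(-1.016780)=-0.097824, 0.116618×(-0.933234)=-0.108832, 0.131195×(-0.882082)=-0.115725, 0.072886×(-1.137354)=-0.082898, 0.131195×(-0.882082)=-0.115725, 0.110787×(-0.955511)=-0.105858.
Sum = -0.945923, so H' = 0.9459.

0.9459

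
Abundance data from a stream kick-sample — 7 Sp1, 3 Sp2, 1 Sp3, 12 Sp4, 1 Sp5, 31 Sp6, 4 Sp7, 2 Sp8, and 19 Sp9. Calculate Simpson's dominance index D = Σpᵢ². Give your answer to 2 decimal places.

Total N = 7+3+1+12+1+31+4+2+19 = 80, so the proportions are 0.0875, 0.0375, 0.0125, 0.15, 0.0125, 0.3875, 0.05, 0.025, 0.2375 (working shown to 4 dp, full precision carried).
D = 0.0875² + 0.0375² + 0.0125² + 0.15² + 0.0125² + 0.3875² + 0.05² + 0.025² + 0.2375² = 0.0077 + 0.0014 + 0.0002 + 0.0225 + 0.0002 + 0.1502 + 0.0025 + 0.0006 + 0.0564 = 0.2416.
To 2 decimal places, D = 0.24.

0.24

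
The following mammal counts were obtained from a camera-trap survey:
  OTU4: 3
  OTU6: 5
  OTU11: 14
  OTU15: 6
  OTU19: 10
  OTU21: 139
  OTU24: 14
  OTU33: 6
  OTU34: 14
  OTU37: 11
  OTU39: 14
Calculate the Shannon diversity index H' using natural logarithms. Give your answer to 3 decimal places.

Total N = 3+5+14+6+10+139+14+6+14+11+14 = 236, so the proportions are 0.01271, 0.02119, 0.05932, 0.02542, 0.04237, 0.58898, 0.05932, 0.02542, 0.05932, 0.04661, 0.05932 (working shown to 5 dp, full precision carried).
Each pᵢ ln pᵢ term: 0.01271×(-4.36522)=-0.05549, 0.02119×(-3.85439)=-0.08166, 0.05932×(-2.82477)=-0.16757, 0.02542×(-3.67207)=-0.09336, 0.04237×(-3.16125)=-0.13395, 0.58898×(-0.52936)=-0.31178, 0.05932×(-2.82477)=-0.16757, 0.02542×(-3.67207)=-0.09336, 0.05932×(-2.82477)=-0.16757, 0.04661×(-3.06594)=-0.14290, 0.05932×(-2.82477)=-0.16757.
Sum = -1.58279, so H' = 1.583.

1.583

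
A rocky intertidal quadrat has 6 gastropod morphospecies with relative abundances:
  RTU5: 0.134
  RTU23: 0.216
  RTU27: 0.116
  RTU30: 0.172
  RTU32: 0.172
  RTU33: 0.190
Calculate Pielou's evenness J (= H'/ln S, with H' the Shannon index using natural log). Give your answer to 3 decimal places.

0.989

H' = −Σ pᵢ ln pᵢ = −((-0.26933) + (-0.33102) + (-0.24988) + (-0.30276) + (-0.30276) + (-0.31554)) = 1.77130 (working shown to 5 dp, full precision carried).
With S = 6 species, ln S = 1.79176, so J = 1.77130/1.79176 = 0.98858, i.e. 0.989 to 3 decimal places.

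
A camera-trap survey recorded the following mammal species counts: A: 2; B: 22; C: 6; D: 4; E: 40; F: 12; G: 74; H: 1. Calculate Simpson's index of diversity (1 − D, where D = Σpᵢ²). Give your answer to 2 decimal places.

Total N = 2+22+6+4+40+12+74+1 = 161, so the proportions are 0.0124, 0.1366, 0.0373, 0.0248, 0.2484, 0.0745, 0.4596, 0.0062 (working shown to 4 dp, full precision carried).
D = 0.0124² + 0.1366² + 0.0373² + 0.0248² + 0.2484² + 0.0745² + 0.4596² + 0.0062² = 0.0002 + 0.0187 + 0.0014 + 0.0006 + 0.0617 + 0.0056 + 0.2113 + 0.0000 = 0.2994.
So 1 − D = 0.7006, i.e. 0.70 to 2 decimal places.

0.70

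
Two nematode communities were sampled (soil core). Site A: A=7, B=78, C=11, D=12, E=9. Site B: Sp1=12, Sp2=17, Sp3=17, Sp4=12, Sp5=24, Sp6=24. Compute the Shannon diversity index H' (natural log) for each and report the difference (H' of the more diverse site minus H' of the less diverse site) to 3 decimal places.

0.661

Site A: N=117, proportions 0.0598291, 0.6666667, 0.0940171, 0.1025641, 0.0769231, giving H' = 1.0919568 (working shown to 7 dp, full precision carried).
Site B: N=106, proportions 0.1132075, 0.1603774, 0.1603774, 0.1132075, 0.2264151, 0.2264151, giving H' = 1.7529335.
Difference = |1.0919568 − 1.7529335| = 0.6609767, i.e. 0.661 to 3 decimal places.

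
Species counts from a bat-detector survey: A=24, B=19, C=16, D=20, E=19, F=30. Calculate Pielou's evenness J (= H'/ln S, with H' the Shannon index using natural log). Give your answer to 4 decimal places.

Total N = 24+19+16+20+19+30 = 128, so the proportions are 0.1875, 0.148438, 0.125, 0.15625, 0.148438, 0.234375 (working shown to 6 dp, full precision carried).
H' = −Σ pᵢ ln pᵢ = −((-0.313871) + (-0.283158) + (-0.259930) + (-0.290047) + (-0.283158) + (-0.340039)) = 1.770202.
With S = 6 species, ln S = 1.791759, so J = 1.770202/1.791759 = 0.987969, i.e. 0.9880 to 4 decimal places.

0.9880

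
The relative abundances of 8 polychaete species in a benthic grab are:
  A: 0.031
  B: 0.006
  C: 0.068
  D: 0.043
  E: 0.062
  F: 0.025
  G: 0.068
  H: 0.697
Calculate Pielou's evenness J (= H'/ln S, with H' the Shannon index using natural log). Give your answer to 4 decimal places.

0.5557

H' = −Σ pᵢ ln pᵢ = −((-0.107687) + (-0.030696) + (-0.182801) + (-0.135302) + (-0.172398) + (-0.092222) + (-0.182801) + (-0.251596)) = 1.155503 (working shown to 6 dp, full precision carried).
With S = 8 species, ln S = 2.079442, so J = 1.155503/2.079442 = 0.555679, i.e. 0.5557 to 4 decimal places.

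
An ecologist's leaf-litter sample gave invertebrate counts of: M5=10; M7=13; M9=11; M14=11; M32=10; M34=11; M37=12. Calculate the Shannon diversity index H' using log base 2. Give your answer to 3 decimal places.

Total N = 10+13+11+11+10+11+12 = 78, so the proportions are 0.12821, 0.16667, 0.14103, 0.14103, 0.12821, 0.14103, 0.15385 (working shown to 5 dp, full precision carried).
Each pᵢ log₂ pᵢ term: 0.12821×(-2.96347)=-0.37993, 0.16667×(-2.58496)=-0.43083, 0.14103×(-2.82597)=-0.39853, 0.14103×(-2.82597)=-0.39853, 0.12821×(-2.96347)=-0.37993, 0.14103×(-2.82597)=-0.39853, 0.15385×(-2.70044)=-0.41545.
Sum = -2.80175, so H' = 2.802.

2.802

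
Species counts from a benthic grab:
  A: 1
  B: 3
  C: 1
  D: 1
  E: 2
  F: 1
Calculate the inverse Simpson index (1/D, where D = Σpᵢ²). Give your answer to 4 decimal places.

4.7647

Total N = 1+3+1+1+2+1 = 9, so the proportions are 0.11111111, 0.33333333, 0.11111111, 0.11111111, 0.22222222, 0.11111111 (working shown to 8 dp, full precision carried).
D = 0.11111111² + 0.33333333² + 0.11111111² + 0.11111111² + 0.22222222² + 0.11111111² = 0.01234568 + 0.11111111 + 0.01234568 + 0.01234568 + 0.04938272 + 0.01234568 = 0.20987654.
So 1/D = 4.764706, i.e. 4.7647 to 4 decimal places.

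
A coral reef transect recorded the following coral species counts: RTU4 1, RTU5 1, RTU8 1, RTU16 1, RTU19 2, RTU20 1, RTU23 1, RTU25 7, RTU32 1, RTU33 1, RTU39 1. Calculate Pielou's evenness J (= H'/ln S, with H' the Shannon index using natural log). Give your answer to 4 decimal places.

0.8577

Total N = 1+1+1+1+2+1+1+7+1+1+1 = 18, so the proportions are 0.055556, 0.055556, 0.055556, 0.055556, 0.111111, 0.055556, 0.055556, 0.388889, 0.055556, 0.055556, 0.055556 (working shown to 6 dp, full precision carried).
H' = −Σ pᵢ ln pᵢ = −((-0.160576) + (-0.160576) + (-0.160576) + (-0.160576) + (-0.244136) + (-0.160576) + (-0.160576) + (-0.367291) + (-0.160576) + (-0.160576) + (-0.160576)) = 2.056613.
With S = 11 species, ln S = 2.397895, so J = 2.056613/2.397895 = 0.857674, i.e. 0.8577 to 4 decimal places.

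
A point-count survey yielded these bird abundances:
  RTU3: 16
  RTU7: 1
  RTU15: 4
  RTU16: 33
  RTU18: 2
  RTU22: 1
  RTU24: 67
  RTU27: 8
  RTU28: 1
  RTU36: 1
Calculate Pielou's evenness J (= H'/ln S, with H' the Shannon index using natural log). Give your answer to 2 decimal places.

0.62

Total N = 16+1+4+33+2+1+67+8+1+1 = 134, so the proportions are 0.1194, 0.0075, 0.0299, 0.2463, 0.0149, 0.0075, 0.5, 0.0597, 0.0075, 0.0075 (working shown to 4 dp, full precision carried).
H' = −Σ pᵢ ln pᵢ = −((-0.2538) + (-0.0366) + (-0.1048) + (-0.3451) + (-0.0628) + (-0.0366) + (-0.3466) + (-0.1683) + (-0.0366) + (-0.0366)) = 1.4275.
With S = 10 species, ln S = 2.3026, so J = 1.4275/2.3026 = 0.6199, i.e. 0.62 to 2 decimal places.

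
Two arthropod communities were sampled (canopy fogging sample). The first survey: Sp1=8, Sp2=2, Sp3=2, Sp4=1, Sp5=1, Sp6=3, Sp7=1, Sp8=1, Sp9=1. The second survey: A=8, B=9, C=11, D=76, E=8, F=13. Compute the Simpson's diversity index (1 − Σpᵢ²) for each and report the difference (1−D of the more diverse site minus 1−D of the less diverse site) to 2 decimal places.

0.19

The first survey: N=20, proportions 0.4, 0.1, 0.1, 0.05, 0.05, 0.15, 0.05, 0.05, 0.05, giving 1−D = 0.7850 (working shown to 4 dp, full precision carried).
The second survey: N=125, proportions 0.064, 0.072, 0.088, 0.608, 0.064, 0.104, giving 1−D = 0.5984.
Difference = |0.7850 − 0.5984| = 0.1866, i.e. 0.19 to 2 decimal places.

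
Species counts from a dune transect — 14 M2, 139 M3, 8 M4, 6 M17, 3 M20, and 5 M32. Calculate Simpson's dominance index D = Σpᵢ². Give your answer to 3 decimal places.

0.642

Total N = 14+139+8+6+3+5 = 175, so the proportions are 0.08, 0.79429, 0.04571, 0.03429, 0.01714, 0.02857 (working shown to 5 dp, full precision carried).
D = 0.08² + 0.79429² + 0.04571² + 0.03429² + 0.01714² + 0.02857² = 0.00640 + 0.63089 + 0.00209 + 0.00118 + 0.00029 + 0.00082 = 0.64167.
To 3 decimal places, D = 0.642.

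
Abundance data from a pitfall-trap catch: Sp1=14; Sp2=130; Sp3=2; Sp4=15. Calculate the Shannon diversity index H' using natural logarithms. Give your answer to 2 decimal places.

Total N = 14+130+2+15 = 161, so the proportions are 0.087, 0.8075, 0.0124, 0.0932 (working shown to 4 dp, full precision carried).
Each pᵢ ln pᵢ term: 0.087×(-2.4423)=-0.2124, 0.8075×(-0.2139)=-0.1727, 0.0124×(-4.3883)=-0.0545, 0.0932×(-2.3734)=-0.2211.
Sum = -0.6607, so H' = 0.66.

0.66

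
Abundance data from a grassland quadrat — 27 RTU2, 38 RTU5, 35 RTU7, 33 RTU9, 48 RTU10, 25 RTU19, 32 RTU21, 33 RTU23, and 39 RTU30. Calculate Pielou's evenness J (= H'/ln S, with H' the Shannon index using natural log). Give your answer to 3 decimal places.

Total N = 27+38+35+33+48+25+32+33+39 = 310, so the proportions are 0.0871, 0.12258, 0.1129, 0.10645, 0.15484, 0.08065, 0.10323, 0.10645, 0.12581 (working shown to 5 dp, full precision carried).
H' = −Σ pᵢ ln pᵢ = −((-0.21258) + (-0.25730) + (-0.24627) + (-0.23846) + (-0.28883) + (-0.20304) + (-0.23441) + (-0.23846) + (-0.26080)) = 2.18014.
With S = 9 species, ln S = 2.19722, so J = 2.18014/2.19722 = 0.99222, i.e. 0.992 to 3 decimal places.

0.992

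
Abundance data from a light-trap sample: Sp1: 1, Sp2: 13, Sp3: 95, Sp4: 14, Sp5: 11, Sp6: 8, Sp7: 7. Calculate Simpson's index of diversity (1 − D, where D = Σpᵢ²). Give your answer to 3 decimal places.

Total N = 1+13+95+14+11+8+7 = 149, so the proportions are 0.00671, 0.08725, 0.63758, 0.09396, 0.07383, 0.05369, 0.04698 (working shown to 5 dp, full precision carried).
D = 0.00671² + 0.08725² + 0.63758² + 0.09396² + 0.07383² + 0.05369² + 0.04698² = 0.00005 + 0.00761 + 0.40651 + 0.00883 + 0.00545 + 0.00288 + 0.00221 = 0.43354.
So 1 − D = 0.56646, i.e. 0.566 to 3 decimal places.

0.566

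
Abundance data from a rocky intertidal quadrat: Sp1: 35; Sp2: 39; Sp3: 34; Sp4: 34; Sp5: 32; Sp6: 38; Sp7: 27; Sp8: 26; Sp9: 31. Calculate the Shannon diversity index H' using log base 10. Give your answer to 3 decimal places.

Total N = 35+39+34+34+32+38+27+26+31 = 296, so the proportions are 0.11824, 0.13176, 0.11486, 0.11486, 0.10811, 0.12838, 0.09122, 0.08784, 0.10473 (working shown to 5 dp, full precision carried).
Each pᵢ log₁₀ pᵢ term: 0.11824×(-0.92722)=-0.10964, 0.13176×(-0.88023)=-0.11598, 0.11486×(-0.93981)=-0.10795, 0.11486×(-0.93981)=-0.10795, 0.10811×(-0.96614)=-0.10445, 0.12838×(-0.89151)=-0.11445, 0.09122×(-1.03993)=-0.09486, 0.08784×(-1.05632)=-0.09278, 0.10473×(-0.97993)=-0.10263.
Sum = -0.95069, so H' = 0.951.

0.951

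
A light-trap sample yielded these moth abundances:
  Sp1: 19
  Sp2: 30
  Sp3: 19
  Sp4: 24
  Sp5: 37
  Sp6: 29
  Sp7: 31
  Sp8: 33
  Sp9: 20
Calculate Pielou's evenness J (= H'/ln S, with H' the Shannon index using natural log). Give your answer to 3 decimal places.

0.988

Total N = 19+30+19+24+37+29+31+33+20 = 242, so the proportions are 0.07851, 0.12397, 0.07851, 0.09917, 0.15289, 0.11983, 0.1281, 0.13636, 0.08264 (working shown to 5 dp, full precision carried).
H' = −Σ pᵢ ln pᵢ = −((-0.19977) + (-0.25881) + (-0.19977) + (-0.22918) + (-0.28714) + (-0.25425) + (-0.26324) + (-0.27170) + (-0.20605)) = 2.16990.
With S = 9 species, ln S = 2.19722, so J = 2.16990/2.19722 = 0.98757, i.e. 0.988 to 3 decimal places.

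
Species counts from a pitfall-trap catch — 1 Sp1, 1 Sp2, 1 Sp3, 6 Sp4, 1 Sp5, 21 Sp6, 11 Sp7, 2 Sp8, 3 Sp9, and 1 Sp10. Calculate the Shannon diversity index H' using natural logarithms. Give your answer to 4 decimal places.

Total N = 1+1+1+6+1+21+11+2+3+1 = 48, so the proportions are 0.020833, 0.020833, 0.020833, 0.125, 0.020833, 0.4375, 0.229167, 0.041667, 0.0625, 0.020833 (working shown to 6 dp, full precision carried).
Each pᵢ ln pᵢ term: 0.020833×(-3.871201)=-0.080650, 0.020833×(-3.871201)=-0.080650, 0.020833×(-3.871201)=-0.080650, 0.125×(-2.079442)=-0.259930, 0.020833×(-3.871201)=-0.080650, 0.4375×(-0.826679)=-0.361672, 0.229167×(-1.473306)=-0.337633, 0.041667×(-3.178054)=-0.132419, 0.0625×(-2.772589)=-0.173287, 0.020833×(-3.871201)=-0.080650.
Sum = -1.668190, so H' = 1.6682.

1.6682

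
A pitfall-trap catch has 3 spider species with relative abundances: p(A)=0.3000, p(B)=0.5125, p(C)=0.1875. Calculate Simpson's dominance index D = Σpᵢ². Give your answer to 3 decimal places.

0.388

D = 0.3² + 0.5125² + 0.1875² = 0.09000 + 0.26266 + 0.03516 = 0.38781 (working shown to 5 dp, full precision carried).
To 3 decimal places, D = 0.388.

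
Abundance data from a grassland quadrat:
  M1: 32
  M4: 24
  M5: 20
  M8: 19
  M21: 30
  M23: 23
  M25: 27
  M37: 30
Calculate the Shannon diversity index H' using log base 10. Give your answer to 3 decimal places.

Total N = 32+24+20+19+30+23+27+30 = 205, so the proportions are 0.1561, 0.11707, 0.09756, 0.09268, 0.14634, 0.1122, 0.13171, 0.14634 (working shown to 5 dp, full precision carried).
Each pᵢ log₁₀ pᵢ term: 0.1561×(-0.80660)=-0.12591, 0.11707×(-0.93154)=-0.10906, 0.09756×(-1.01072)=-0.09861, 0.09268×(-1.03300)=-0.09574, 0.14634×(-0.83463)=-0.12214, 0.1122×(-0.95003)=-0.10659, 0.13171×(-0.88039)=-0.11595, 0.14634×(-0.83463)=-0.12214.
Sum = -0.89614, so H' = 0.896.

0.896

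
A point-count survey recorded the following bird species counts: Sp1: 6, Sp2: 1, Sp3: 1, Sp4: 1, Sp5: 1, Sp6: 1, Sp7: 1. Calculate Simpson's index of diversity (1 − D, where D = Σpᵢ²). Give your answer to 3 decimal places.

Total N = 6+1+1+1+1+1+1 = 12, so the proportions are 0.5, 0.08333, 0.08333, 0.08333, 0.08333, 0.08333, 0.08333 (working shown to 5 dp, full precision carried).
D = 0.5² + 0.08333² + 0.08333² + 0.08333² + 0.08333² + 0.08333² + 0.08333² = 0.25000 + 0.00694 + 0.00694 + 0.00694 + 0.00694 + 0.00694 + 0.00694 = 0.29167.
So 1 − D = 0.70833, i.e. 0.708 to 3 decimal places.

0.708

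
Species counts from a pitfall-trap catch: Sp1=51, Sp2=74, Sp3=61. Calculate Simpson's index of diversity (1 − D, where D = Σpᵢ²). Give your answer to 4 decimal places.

Total N = 51+74+61 = 186, so the proportions are 0.274194, 0.397849, 0.327957 (working shown to 6 dp, full precision carried).
D = 0.274194² + 0.397849² + 0.327957² = 0.075182 + 0.158284 + 0.107556 = 0.341022.
So 1 − D = 0.658978, i.e. 0.6590 to 4 decimal places.

0.6590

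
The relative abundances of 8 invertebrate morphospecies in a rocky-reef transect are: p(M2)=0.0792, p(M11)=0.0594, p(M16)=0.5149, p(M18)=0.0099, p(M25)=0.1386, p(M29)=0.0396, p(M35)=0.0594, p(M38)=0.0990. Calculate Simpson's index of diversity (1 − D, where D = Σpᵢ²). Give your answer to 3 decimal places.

0.691

D = 0.0792² + 0.0594² + 0.5149² + 0.0099² + 0.1386² + 0.0396² + 0.0594² + 0.099² = 0.00627 + 0.00353 + 0.26512 + 0.00010 + 0.01921 + 0.00157 + 0.00353 + 0.00980 = 0.30913 (working shown to 5 dp, full precision carried).
So 1 − D = 0.69087, i.e. 0.691 to 3 decimal places.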